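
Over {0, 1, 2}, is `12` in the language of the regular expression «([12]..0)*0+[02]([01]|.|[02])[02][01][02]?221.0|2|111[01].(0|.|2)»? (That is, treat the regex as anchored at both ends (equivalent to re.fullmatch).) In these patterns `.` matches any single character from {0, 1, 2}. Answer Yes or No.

No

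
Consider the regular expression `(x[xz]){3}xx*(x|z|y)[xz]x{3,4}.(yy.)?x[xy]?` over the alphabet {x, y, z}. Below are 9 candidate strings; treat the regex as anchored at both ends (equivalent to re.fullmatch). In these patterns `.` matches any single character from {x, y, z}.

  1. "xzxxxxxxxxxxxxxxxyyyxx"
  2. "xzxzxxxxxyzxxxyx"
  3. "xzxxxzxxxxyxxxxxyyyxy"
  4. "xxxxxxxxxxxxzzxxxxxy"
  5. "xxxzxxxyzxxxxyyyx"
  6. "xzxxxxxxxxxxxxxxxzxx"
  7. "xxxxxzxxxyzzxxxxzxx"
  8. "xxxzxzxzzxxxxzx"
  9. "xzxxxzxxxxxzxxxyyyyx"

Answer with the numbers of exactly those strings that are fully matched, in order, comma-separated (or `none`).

1 → match
2 → match
3 → match
4 → match
5 → match
6 → match
7 → no match
8 → match
9 → match

1, 2, 3, 4, 5, 6, 8, 9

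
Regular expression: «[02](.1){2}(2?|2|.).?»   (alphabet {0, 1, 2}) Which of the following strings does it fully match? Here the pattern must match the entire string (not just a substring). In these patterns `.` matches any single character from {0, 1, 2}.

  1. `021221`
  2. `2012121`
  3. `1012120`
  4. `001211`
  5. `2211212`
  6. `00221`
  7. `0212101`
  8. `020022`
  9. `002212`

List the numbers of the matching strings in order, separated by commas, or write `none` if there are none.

2, 4, 7

1. `021221` → no match
2. `2012121` → match
3. `1012120` → no match
4. `001211` → match
5. `2211212` → no match
6. `00221` → no match
7. `0212101` → match
8. `020022` → no match
9. `002212` → no match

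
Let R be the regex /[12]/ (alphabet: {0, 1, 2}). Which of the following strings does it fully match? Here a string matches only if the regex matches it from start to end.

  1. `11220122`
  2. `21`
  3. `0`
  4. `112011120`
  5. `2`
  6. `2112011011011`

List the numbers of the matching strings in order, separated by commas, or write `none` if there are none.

1 → no match
2 → no match
3 → no match
4 → no match
5 → match
6 → no match

5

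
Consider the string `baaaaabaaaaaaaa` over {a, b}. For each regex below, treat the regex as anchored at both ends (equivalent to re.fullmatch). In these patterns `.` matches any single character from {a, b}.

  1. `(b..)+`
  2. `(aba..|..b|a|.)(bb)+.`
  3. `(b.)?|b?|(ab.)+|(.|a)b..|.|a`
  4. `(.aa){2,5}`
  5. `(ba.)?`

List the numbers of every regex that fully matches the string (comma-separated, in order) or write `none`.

4

1 → no match
2 → no match
3 → no match
4 → match
5 → no match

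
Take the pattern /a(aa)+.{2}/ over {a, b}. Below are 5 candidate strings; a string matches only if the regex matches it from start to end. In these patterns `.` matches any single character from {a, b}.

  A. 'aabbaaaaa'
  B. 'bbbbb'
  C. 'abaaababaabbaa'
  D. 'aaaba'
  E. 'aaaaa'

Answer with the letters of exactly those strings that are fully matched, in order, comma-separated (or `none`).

D, E

A → no match — must start with 'aaa'
B → no match — must start with 'aaa'
C → no match — must start with 'aaa'
D → match
E → match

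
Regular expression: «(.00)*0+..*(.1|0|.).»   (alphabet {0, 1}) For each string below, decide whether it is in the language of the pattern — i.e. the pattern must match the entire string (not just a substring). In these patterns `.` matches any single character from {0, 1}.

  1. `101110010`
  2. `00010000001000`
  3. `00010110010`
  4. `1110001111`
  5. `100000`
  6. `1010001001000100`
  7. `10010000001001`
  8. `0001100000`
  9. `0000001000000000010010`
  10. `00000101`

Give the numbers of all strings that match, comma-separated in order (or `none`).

1 → no match
2 → match
3 → match
4 → no match
5 → no match
6 → no match
7 → match
8 → match
9 → match
10 → match

2, 3, 7, 8, 9, 10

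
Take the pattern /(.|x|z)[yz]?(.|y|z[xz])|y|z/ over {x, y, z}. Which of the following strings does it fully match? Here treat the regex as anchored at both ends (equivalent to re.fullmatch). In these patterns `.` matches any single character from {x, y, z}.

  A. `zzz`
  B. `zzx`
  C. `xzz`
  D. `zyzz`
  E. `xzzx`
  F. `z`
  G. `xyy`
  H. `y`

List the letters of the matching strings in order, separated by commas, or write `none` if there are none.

A. `zzz` → match
B. `zzx` → match
C. `xzz` → match
D. `zyzz` → match
E. `xzzx` → match
F. `z` → match
G. `xyy` → match
H. `y` → match

A, B, C, D, E, F, G, H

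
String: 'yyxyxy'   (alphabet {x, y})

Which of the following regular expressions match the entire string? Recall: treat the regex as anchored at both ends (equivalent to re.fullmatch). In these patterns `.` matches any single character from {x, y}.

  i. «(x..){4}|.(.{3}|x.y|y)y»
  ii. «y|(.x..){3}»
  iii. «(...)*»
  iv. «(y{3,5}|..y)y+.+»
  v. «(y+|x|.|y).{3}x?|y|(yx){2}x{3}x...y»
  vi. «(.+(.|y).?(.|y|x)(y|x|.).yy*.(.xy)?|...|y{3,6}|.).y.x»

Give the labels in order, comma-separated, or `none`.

iii

i → no match
ii → no match
iii → match
iv → no match
v → no match
vi → no match — must end with 'x'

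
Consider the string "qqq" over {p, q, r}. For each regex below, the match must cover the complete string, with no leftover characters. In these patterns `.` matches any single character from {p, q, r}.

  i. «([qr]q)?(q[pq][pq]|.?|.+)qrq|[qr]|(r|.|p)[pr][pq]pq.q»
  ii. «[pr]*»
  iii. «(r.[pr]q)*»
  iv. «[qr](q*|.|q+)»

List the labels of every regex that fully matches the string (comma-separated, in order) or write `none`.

iv

i → no match
ii → no match
iii → no match
iv → match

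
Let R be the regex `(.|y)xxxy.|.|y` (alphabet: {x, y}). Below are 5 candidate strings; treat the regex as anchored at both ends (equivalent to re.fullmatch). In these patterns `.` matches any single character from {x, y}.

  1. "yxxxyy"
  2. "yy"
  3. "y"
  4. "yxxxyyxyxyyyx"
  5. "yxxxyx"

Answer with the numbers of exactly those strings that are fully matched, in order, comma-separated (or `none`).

1. "yxxxyy" → match
2. "yy" → no match
3. "y" → match
4 → no match
5. "yxxxyx" → match

1, 3, 5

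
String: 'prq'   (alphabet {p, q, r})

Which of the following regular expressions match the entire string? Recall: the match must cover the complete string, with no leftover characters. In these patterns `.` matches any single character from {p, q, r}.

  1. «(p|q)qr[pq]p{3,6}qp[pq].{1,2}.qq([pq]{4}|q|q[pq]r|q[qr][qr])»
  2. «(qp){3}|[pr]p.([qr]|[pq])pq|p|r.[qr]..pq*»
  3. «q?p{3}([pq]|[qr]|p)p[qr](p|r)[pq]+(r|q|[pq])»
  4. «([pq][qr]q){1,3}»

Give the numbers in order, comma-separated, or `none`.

4

1 → no match
2 → no match
3 → no match
4 → match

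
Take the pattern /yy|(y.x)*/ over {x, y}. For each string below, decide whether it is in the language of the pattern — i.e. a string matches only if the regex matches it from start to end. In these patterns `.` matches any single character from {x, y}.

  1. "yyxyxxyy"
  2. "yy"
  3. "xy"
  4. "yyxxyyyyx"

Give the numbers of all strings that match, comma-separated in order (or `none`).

2

1 → no match
2 → match
3 → no match
4 → no match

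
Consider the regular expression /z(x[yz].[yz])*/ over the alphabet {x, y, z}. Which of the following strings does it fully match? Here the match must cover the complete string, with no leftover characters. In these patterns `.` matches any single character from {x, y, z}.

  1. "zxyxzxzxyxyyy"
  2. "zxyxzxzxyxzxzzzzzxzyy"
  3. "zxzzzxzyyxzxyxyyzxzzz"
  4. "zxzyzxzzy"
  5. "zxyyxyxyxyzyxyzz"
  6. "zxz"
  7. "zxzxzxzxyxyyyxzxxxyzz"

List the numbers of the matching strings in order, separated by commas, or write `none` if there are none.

1, 3, 4

1 → match
2 → no match
3 → match
4. "zxzyzxzzy" → match
5 → no match
6. "zxz" → no match
7 → no match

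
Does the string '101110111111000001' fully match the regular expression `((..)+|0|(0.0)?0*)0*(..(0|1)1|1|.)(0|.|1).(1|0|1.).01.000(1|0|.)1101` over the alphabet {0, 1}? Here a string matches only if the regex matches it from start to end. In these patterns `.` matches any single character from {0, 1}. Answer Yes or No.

Every match must end with '1101', but '101110111111000001' does not.

No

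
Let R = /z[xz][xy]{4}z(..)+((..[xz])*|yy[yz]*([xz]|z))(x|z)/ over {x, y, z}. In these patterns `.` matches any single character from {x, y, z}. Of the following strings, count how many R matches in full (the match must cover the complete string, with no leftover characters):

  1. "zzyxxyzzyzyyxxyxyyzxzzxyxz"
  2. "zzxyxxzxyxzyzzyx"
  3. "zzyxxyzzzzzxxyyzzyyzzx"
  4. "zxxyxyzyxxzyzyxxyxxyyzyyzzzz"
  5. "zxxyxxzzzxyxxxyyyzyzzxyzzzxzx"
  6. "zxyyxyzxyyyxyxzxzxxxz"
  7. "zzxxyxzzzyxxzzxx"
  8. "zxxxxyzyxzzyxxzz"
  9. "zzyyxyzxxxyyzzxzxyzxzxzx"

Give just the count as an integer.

9

1 → match
2 → match
3 → match
4 → match
5 → match
6 → match
7 → match
8 → match
9 → match
Total matched: 9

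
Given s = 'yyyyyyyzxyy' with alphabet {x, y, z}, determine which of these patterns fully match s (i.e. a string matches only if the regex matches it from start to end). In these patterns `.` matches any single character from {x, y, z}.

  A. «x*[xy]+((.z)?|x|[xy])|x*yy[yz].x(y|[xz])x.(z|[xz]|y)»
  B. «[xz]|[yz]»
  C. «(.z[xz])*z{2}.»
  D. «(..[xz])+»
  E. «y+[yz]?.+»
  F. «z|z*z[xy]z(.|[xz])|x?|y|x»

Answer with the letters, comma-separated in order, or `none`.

A → no match
B → no match
C → no match
D → no match
E → match
F → no match

E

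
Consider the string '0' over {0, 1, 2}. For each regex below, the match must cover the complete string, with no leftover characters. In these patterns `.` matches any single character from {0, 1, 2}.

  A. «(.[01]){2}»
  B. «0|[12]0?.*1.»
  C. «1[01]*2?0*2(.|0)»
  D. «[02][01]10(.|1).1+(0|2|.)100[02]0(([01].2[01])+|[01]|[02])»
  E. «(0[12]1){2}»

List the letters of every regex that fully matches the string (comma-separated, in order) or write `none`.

A → no match
B → match
C → no match — must start with '1'
D → no match
E → no match — must end with '1'

B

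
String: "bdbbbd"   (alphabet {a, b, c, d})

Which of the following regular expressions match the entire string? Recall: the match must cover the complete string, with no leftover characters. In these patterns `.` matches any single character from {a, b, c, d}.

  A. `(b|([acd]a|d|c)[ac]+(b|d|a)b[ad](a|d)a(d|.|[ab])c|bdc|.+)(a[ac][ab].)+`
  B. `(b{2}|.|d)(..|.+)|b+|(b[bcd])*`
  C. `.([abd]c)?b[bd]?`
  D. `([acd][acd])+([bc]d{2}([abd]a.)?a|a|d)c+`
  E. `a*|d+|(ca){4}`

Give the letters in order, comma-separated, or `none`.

A → no match
B → match
C → no match
D → no match — must end with "c"
E → no match

B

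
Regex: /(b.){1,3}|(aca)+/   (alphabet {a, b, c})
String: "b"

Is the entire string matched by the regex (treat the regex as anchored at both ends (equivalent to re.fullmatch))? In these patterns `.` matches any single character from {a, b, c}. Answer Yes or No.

No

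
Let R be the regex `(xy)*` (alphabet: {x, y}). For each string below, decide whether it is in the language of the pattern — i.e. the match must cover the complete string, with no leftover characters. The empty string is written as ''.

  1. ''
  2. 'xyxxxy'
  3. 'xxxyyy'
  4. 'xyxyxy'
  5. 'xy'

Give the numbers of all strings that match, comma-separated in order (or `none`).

1, 4, 5

1. '' → match
2. 'xyxxxy' → no match
3. 'xxxyyy' → no match
4. 'xyxyxy' → match
5. 'xy' → match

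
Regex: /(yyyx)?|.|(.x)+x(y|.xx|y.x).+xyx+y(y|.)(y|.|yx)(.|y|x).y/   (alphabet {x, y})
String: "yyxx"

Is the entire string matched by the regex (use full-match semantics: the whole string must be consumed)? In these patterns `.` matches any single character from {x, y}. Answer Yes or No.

No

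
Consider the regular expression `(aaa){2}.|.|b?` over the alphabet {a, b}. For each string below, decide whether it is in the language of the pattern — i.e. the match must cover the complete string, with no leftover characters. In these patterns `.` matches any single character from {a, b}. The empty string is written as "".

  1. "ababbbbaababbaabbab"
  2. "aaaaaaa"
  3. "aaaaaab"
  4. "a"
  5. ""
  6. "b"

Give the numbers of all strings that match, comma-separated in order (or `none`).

1 → no match
2 → match
3 → match
4 → match
5 → match
6 → match

2, 3, 4, 5, 6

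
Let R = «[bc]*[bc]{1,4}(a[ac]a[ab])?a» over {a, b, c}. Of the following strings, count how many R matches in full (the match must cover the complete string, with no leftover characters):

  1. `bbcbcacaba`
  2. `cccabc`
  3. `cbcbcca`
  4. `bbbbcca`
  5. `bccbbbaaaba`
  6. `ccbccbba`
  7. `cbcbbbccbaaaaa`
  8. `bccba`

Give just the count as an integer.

1 → match
2 → no match — must end with `a`
3 → match
4 → match
5 → match
6 → match
7 → match
8 → match
Total matched: 7

7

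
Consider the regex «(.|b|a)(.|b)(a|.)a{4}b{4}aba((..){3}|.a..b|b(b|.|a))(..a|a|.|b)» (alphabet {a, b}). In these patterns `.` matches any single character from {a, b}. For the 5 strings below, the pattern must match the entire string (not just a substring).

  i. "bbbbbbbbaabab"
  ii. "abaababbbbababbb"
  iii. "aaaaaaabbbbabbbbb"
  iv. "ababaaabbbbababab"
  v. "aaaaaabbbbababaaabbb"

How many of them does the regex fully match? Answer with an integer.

i → no match
ii → no match
iii → no match
iv → no match
v → no match
Total matched: 0

0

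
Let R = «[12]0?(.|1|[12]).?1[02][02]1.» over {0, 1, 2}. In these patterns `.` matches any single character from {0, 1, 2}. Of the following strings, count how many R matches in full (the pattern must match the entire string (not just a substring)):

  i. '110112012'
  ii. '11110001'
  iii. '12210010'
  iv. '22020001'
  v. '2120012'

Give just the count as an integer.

i → no match
ii → no match
iii → match
iv → no match
v → no match
Total matched: 1

1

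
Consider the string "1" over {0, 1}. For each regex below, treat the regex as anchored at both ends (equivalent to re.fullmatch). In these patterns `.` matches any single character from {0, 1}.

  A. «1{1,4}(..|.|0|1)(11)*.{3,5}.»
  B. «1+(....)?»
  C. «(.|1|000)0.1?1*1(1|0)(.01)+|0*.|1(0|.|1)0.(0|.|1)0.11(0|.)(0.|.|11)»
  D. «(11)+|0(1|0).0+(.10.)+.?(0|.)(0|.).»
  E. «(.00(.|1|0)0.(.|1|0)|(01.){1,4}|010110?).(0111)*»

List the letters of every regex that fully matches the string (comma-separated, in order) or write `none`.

B, C

A → no match
B → match
C → match
D → no match
E → no match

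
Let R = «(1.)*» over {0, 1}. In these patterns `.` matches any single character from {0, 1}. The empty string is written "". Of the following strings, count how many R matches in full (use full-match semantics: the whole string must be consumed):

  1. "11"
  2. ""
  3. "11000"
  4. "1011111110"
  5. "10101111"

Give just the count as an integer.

1 → match
2 → match
3 → no match
4 → match
5 → match
Total matched: 4

4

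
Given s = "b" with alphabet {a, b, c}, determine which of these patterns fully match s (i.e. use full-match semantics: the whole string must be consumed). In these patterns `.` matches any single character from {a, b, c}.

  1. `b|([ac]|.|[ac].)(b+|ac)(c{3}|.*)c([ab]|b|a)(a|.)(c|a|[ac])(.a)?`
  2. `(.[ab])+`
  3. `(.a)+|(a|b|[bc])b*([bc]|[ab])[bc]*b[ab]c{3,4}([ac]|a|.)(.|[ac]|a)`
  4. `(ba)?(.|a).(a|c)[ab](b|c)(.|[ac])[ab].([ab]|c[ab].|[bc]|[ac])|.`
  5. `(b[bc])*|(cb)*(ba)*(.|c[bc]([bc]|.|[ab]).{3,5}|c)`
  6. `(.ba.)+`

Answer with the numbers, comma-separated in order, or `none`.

1 → match
2 → no match
3 → no match
4 → match
5 → match
6 → no match

1, 4, 5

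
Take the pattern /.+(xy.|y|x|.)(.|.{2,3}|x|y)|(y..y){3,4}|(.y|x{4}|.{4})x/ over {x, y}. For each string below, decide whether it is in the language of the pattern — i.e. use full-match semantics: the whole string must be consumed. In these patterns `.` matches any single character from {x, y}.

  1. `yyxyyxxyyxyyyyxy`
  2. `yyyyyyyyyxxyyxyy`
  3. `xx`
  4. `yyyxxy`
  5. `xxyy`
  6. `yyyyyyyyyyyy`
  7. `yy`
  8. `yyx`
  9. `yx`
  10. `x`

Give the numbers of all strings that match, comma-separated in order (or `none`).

1, 2, 4, 5, 6, 8

1 → match
2 → match
3 → no match
4 → match
5 → match
6 → match
7 → no match
8 → match
9 → no match
10 → no match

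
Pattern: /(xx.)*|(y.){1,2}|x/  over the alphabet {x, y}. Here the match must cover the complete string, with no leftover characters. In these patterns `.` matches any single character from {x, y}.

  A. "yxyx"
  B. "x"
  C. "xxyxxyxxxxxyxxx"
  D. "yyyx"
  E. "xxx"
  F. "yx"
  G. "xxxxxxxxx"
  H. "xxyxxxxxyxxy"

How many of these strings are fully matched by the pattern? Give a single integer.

8

A. "yxyx" → match
B. "x" → match
C → match
D. "yyyx" → match
E. "xxx" → match
F. "yx" → match
G. "xxxxxxxxx" → match
H. "xxyxxxxxyxxy" → match
Total matched: 8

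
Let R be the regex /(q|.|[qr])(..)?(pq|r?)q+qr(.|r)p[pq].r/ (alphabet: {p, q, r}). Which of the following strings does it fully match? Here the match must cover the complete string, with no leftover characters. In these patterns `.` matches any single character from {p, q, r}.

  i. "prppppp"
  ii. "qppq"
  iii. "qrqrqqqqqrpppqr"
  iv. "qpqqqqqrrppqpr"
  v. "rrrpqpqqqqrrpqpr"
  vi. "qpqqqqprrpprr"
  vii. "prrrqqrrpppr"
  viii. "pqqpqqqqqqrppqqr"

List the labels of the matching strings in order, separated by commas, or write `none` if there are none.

i. "prppppp" → no match — must end with "r"
ii. "qppq" → no match — must end with "r"
iii → match
iv → no match
v → no match
vi → no match
vii. "prrrqqrrpppr" → match
viii → match

iii, vii, viii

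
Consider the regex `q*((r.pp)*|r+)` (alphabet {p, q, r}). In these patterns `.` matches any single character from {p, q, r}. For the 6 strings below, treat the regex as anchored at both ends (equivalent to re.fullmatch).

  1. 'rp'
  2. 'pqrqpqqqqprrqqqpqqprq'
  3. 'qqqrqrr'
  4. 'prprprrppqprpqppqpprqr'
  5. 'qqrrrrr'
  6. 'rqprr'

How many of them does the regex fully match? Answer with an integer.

1 → no match
2 → no match
3 → no match
4 → no match
5 → match
6 → no match
Total matched: 1

1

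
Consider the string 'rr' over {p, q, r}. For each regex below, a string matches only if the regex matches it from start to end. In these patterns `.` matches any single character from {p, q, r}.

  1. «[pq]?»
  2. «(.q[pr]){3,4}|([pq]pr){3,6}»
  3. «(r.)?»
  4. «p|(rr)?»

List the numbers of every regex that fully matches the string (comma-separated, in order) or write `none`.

3, 4

1 → no match
2 → no match
3 → match
4 → match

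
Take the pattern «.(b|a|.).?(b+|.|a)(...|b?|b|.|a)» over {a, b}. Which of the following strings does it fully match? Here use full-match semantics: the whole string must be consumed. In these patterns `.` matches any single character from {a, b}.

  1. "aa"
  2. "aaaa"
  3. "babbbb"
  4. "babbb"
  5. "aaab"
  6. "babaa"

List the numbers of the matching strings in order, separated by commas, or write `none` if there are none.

1 → no match
2 → match
3 → match
4 → match
5 → match
6 → match

2, 3, 4, 5, 6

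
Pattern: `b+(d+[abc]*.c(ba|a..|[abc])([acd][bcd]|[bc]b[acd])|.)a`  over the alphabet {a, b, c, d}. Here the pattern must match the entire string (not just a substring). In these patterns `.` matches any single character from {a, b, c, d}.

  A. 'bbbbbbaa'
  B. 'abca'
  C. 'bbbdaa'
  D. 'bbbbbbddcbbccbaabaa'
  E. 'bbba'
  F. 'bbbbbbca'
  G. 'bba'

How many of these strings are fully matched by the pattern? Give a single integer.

A. 'bbbbbbaa' → match
B. 'abca' → no match — must start with 'b'
C. 'bbbdaa' → no match
D → no match
E. 'bbba' → match
F. 'bbbbbbca' → match
G. 'bba' → match
Total matched: 4

4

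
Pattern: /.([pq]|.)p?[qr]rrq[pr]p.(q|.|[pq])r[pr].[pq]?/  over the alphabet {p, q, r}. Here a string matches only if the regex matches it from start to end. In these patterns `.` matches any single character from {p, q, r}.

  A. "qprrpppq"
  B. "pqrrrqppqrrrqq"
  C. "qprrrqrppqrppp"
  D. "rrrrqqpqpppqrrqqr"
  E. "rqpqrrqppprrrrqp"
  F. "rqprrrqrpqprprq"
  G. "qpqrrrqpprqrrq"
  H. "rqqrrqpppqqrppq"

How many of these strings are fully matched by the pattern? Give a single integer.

A → no match
B → match
C → match
D → no match
E → no match
F → match
G → no match
H → no match
Total matched: 3

3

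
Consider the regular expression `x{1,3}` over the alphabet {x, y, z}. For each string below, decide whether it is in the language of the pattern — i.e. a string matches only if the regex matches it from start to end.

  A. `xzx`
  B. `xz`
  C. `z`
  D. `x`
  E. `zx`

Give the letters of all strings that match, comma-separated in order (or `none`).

D

A → no match
B → no match — must end with `x`
C → no match — must start with `x`
D → match
E → no match — must start with `x`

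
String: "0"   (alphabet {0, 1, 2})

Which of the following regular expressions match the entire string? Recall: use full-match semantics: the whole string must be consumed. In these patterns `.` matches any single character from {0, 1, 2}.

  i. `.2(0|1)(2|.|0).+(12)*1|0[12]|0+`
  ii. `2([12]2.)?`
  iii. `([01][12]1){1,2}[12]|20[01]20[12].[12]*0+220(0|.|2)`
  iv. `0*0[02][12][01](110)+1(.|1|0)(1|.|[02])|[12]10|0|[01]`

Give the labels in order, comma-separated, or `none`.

i → match
ii → no match — must start with "2"
iii → no match
iv → match

i, iv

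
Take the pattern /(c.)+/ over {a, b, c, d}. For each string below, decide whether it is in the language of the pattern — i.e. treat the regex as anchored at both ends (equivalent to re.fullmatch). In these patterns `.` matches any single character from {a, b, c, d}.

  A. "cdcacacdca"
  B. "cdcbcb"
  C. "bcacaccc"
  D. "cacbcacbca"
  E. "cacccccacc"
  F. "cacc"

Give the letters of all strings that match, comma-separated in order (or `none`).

A, B, D, E, F

A → match
B → match
C → no match — must start with "c"
D → match
E → match
F → match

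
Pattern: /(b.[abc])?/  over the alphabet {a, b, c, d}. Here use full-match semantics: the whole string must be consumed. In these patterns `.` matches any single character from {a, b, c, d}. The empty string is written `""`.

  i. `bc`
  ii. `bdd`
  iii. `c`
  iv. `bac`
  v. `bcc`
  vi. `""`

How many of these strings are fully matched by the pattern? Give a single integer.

i → no match
ii → no match
iii → no match
iv → match
v → match
vi → match
Total matched: 3

3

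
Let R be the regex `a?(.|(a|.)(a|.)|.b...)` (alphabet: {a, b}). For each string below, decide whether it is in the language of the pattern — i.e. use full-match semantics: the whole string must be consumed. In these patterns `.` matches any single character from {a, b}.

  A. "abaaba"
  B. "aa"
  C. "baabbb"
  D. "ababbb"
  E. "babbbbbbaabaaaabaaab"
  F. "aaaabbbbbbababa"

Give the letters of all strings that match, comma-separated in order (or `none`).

B

A → no match
B → match
C → no match
D → no match
E → no match
F → no match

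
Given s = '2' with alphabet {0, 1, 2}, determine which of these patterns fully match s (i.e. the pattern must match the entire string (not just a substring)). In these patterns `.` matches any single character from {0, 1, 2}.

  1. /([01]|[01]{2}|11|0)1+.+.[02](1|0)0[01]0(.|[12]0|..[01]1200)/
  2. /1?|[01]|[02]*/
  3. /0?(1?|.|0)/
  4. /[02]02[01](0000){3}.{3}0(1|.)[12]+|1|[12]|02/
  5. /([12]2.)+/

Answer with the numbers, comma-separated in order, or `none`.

2, 3, 4

1 → no match
2 → match
3 → match
4 → match
5 → no match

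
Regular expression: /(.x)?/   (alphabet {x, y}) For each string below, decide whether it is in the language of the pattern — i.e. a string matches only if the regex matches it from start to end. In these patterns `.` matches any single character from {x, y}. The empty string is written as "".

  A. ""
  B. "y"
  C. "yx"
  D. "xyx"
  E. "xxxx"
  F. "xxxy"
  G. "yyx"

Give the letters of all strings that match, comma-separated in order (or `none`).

A → match
B → no match
C → match
D → no match
E → no match
F → no match
G → no match

A, C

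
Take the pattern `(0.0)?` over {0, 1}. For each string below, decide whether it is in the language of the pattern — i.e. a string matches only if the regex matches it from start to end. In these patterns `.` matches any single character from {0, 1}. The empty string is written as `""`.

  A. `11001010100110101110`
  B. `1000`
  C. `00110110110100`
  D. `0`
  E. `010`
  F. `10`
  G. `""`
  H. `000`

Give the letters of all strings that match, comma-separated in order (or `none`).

A → no match
B. `1000` → no match
C → no match
D. `0` → no match
E. `010` → match
F. `10` → no match
G. `""` → match
H. `000` → match

E, G, H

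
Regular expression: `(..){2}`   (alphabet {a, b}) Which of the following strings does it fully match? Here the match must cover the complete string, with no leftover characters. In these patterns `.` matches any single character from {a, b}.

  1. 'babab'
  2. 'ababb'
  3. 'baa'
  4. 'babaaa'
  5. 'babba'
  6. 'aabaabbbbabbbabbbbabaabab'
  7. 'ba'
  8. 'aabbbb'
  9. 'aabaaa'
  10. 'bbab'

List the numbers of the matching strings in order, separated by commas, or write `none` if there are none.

10

1 → no match
2 → no match
3 → no match
4 → no match
5 → no match
6 → no match
7 → no match
8 → no match
9 → no match
10 → match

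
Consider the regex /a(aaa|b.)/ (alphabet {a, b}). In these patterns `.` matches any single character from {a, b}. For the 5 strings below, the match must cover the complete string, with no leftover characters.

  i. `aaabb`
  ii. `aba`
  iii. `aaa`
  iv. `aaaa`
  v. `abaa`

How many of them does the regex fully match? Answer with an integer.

i → no match
ii → match
iii → no match
iv → match
v → no match
Total matched: 2

2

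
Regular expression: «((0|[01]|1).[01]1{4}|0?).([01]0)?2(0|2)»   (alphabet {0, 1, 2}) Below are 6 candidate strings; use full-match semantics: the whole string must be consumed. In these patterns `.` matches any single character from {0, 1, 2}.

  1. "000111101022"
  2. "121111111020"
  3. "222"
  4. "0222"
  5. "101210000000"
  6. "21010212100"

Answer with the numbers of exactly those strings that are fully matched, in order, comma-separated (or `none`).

1, 2, 3, 4

1 → match
2 → match
3 → match
4 → match
5 → no match
6 → no match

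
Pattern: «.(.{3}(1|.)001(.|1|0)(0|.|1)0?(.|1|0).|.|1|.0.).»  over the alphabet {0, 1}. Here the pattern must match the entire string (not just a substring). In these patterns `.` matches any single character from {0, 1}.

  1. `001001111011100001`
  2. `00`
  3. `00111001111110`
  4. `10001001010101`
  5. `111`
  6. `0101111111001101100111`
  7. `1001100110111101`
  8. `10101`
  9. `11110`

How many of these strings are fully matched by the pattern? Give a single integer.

2

1 → no match
2. `00` → no match
3 → no match
4 → match
5. `111` → match
6 → no match
7 → no match
8. `10101` → no match
9. `11110` → no match
Total matched: 2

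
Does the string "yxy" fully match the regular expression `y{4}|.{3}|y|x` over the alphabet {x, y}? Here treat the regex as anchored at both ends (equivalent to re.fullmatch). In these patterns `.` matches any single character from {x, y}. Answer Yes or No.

Yes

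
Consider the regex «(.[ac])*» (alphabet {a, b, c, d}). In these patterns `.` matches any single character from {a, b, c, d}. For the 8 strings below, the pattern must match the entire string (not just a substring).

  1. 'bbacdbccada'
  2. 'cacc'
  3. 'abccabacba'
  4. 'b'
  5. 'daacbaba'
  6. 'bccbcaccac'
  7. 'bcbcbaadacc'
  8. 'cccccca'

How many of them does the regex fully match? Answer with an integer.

1. 'bbacdbccada' → no match
2. 'cacc' → match
3. 'abccabacba' → no match
4. 'b' → no match
5. 'daacbaba' → match
6. 'bccbcaccac' → no match
7. 'bcbcbaadacc' → no match
8. 'cccccca' → no match
Total matched: 2

2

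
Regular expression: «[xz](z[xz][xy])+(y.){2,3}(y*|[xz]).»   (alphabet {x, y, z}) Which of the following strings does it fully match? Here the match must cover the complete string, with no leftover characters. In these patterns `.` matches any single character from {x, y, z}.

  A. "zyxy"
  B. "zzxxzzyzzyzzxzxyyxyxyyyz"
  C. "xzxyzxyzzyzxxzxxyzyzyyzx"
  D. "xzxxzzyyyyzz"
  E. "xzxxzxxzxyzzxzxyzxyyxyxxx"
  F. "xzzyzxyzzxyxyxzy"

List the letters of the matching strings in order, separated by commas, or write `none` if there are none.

A → no match
B → match
C → match
D → match
E → match
F → match

B, C, D, E, F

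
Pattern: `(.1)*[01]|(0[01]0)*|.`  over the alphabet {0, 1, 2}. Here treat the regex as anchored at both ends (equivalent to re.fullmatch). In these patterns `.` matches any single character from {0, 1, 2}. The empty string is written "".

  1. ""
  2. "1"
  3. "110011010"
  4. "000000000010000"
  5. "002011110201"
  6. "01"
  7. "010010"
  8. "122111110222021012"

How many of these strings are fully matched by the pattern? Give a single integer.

1 → match
2 → match
3 → no match
4 → match
5 → no match
6 → no match
7 → match
8 → no match
Total matched: 4

4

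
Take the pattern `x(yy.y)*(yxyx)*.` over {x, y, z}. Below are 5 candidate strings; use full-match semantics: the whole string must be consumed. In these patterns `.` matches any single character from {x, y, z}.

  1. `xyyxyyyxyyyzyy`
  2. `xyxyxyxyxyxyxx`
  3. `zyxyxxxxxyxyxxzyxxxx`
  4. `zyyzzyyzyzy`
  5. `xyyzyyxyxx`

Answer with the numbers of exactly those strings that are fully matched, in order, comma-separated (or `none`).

1 → match
2 → match
3 → no match — must start with `x`
4 → no match — must start with `x`
5 → match

1, 2, 5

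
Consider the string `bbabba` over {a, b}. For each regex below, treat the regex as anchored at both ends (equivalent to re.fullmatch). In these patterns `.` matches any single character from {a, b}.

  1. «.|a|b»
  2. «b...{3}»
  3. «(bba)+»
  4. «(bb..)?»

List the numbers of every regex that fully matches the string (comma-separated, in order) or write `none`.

2, 3

1 → no match
2 → match
3 → match
4 → no match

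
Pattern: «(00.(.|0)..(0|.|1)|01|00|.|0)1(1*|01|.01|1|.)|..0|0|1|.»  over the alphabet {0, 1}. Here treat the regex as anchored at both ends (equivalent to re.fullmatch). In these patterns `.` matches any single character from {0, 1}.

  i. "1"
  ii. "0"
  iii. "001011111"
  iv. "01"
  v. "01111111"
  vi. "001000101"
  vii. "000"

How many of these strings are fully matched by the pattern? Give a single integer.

6

i → match
ii → match
iii → match
iv → match
v → match
vi → no match
vii → match
Total matched: 6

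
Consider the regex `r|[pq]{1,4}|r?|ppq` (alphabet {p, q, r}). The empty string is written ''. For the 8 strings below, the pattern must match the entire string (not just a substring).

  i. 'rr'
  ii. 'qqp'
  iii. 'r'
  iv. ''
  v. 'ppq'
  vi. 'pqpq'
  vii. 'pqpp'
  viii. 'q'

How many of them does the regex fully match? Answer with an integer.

i → no match
ii → match
iii → match
iv → match
v → match
vi → match
vii → match
viii → match
Total matched: 7

7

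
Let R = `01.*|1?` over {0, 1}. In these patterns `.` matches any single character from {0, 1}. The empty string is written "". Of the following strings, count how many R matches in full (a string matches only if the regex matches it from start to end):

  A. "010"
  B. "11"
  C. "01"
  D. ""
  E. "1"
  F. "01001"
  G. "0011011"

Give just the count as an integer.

A → match
B → no match
C → match
D → match
E → match
F → match
G → no match
Total matched: 5

5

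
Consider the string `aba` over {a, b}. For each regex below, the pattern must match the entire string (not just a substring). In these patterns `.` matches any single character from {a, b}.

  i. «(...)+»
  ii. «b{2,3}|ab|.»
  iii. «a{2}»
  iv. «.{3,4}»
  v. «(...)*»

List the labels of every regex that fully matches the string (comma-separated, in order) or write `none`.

i → match
ii → no match
iii → no match
iv → match
v → match

i, iv, v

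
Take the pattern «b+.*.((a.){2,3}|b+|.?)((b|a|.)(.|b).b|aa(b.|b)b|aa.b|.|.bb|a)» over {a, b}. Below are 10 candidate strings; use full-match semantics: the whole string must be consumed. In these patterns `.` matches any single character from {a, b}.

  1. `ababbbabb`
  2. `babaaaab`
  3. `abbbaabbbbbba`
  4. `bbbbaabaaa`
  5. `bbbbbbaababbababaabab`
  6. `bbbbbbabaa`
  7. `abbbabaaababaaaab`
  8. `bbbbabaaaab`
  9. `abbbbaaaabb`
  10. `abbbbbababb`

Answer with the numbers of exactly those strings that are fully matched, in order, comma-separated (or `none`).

1 → no match — must start with `b`
2 → match
3 → no match — must start with `b`
4 → match
5 → match
6 → match
7 → no match — must start with `b`
8 → match
9 → no match — must start with `b`
10 → no match — must start with `b`

2, 4, 5, 6, 8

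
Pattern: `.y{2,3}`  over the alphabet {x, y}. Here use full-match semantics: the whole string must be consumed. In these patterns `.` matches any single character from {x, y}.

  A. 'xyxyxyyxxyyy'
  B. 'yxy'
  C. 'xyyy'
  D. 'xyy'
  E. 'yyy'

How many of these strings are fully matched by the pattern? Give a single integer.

3

A → no match
B → no match
C → match
D → match
E → match
Total matched: 3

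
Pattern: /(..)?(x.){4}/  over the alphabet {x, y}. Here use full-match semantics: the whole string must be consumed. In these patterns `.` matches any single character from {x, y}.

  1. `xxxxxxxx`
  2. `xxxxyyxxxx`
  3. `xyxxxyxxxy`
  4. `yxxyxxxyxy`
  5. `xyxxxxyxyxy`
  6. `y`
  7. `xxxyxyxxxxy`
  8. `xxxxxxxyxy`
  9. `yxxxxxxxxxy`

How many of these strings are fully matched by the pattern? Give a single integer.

4

1 → match
2 → no match
3 → match
4 → match
5 → no match
6 → no match
7 → no match
8 → match
9 → no match
Total matched: 4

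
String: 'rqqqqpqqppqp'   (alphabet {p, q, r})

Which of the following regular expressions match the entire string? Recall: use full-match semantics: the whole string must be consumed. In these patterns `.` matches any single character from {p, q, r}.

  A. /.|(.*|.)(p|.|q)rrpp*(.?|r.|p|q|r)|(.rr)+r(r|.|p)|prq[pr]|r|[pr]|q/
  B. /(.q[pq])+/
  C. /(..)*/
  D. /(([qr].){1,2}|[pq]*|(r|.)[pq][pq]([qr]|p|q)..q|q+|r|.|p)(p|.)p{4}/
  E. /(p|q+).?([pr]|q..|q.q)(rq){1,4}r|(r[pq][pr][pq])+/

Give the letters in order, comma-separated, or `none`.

A → no match
B → match
C → match
D → no match
E → no match

B, C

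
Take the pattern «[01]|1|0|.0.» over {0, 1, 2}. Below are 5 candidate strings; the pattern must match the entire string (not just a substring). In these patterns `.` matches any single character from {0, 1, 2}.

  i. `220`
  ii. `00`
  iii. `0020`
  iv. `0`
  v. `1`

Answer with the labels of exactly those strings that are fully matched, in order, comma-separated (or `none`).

i → no match
ii → no match
iii → no match
iv → match
v → match

iv, v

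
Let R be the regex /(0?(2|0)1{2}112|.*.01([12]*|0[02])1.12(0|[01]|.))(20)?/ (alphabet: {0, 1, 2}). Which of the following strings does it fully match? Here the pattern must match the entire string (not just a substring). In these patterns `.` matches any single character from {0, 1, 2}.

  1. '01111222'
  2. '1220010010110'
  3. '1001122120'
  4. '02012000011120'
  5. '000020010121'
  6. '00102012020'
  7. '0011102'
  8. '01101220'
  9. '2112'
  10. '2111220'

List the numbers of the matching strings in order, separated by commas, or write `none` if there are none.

1 → no match
2 → no match
3 → no match
4 → no match
5 → no match
6 → no match
7 → no match
8 → no match
9 → no match
10 → no match

none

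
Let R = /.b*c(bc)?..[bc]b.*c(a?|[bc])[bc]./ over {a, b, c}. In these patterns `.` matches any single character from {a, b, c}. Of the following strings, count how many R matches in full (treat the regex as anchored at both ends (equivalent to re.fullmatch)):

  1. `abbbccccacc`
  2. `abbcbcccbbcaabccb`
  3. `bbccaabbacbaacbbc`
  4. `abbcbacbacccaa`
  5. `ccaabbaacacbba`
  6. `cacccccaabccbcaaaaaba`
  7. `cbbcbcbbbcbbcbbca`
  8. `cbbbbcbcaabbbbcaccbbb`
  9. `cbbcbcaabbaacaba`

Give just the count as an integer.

4

1 → no match
2 → match
3 → no match
4 → no match
5 → match
6 → no match
7 → no match
8 → match
9 → match
Total matched: 4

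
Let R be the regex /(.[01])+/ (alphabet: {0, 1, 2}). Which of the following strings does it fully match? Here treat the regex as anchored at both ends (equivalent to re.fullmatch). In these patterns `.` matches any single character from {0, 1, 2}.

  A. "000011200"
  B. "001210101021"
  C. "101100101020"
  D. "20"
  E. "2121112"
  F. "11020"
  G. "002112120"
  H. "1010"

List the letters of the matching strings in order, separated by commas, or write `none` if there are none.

A → no match
B → no match
C → match
D → match
E → no match
F → no match
G → no match
H → match

C, D, H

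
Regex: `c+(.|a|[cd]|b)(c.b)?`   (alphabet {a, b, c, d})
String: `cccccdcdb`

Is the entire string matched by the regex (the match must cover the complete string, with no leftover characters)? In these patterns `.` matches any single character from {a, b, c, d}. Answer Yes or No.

Yes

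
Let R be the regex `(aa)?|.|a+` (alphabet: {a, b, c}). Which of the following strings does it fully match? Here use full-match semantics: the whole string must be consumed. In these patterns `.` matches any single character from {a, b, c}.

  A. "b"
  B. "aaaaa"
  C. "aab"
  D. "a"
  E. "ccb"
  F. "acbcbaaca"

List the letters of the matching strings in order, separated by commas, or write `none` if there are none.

A → match
B → match
C → no match
D → match
E → no match
F → no match

A, B, D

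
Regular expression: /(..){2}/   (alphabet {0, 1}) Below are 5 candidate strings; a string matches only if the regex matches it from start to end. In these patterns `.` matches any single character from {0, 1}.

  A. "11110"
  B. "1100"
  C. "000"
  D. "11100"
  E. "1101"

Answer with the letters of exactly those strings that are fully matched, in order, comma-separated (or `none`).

B, E

A → no match
B → match
C → no match
D → no match
E → match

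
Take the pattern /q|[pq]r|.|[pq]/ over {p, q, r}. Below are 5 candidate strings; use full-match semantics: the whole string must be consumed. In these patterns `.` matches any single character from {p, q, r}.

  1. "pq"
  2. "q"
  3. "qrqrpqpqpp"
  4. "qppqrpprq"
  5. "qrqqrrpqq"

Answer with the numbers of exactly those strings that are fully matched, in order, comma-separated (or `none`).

2

1 → no match
2 → match
3 → no match
4 → no match
5 → no match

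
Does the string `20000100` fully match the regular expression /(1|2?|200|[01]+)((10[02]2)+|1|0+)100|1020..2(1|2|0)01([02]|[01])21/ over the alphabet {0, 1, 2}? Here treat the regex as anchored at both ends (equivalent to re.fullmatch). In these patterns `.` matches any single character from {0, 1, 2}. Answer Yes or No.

Yes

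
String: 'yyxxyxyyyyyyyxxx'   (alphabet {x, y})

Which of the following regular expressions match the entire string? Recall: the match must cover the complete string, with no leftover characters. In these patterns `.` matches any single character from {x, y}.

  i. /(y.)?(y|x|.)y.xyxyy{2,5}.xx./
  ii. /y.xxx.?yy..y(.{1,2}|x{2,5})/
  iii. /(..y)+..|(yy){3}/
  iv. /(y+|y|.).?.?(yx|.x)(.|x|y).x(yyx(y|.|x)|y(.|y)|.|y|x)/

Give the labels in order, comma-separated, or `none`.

i

i → match
ii → no match
iii → no match
iv → no match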